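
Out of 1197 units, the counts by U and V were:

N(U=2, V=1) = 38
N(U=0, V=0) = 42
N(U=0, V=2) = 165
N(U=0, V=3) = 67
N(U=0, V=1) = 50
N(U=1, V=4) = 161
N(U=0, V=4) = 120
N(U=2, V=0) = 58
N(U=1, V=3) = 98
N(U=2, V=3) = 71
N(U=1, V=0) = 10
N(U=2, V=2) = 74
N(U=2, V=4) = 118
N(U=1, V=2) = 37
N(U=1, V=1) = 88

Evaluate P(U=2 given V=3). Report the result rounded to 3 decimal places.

Total with V=3: 67 + 98 + 71 = 236.
P(U=2 | V=3) = 71/236 = 0.301.

0.301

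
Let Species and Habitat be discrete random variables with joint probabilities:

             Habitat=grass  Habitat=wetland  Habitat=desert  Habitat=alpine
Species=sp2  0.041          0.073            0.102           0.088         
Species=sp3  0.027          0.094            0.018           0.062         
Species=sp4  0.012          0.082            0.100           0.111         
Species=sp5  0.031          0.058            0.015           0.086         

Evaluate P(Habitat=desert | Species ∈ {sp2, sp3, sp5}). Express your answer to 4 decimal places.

P(Species=sp2) = 0.041 + 0.073 + 0.102 + 0.088 = 0.304.
P(Species=sp3) = 0.027 + 0.094 + 0.018 + 0.062 = 0.201.
P(Species=sp5) = 0.031 + 0.058 + 0.015 + 0.086 = 0.190.
P(Species ∈ {sp2, sp3, sp5}) = 0.304 + 0.201 + 0.190 = 0.695; P(Habitat=desert, Species ∈ {sp2, sp3, sp5}) = 0.102 + 0.018 + 0.015 = 0.135.
P(Habitat=desert | Species ∈ {sp2, sp3, sp5}) = 0.135/0.695 = 0.1942.

0.1942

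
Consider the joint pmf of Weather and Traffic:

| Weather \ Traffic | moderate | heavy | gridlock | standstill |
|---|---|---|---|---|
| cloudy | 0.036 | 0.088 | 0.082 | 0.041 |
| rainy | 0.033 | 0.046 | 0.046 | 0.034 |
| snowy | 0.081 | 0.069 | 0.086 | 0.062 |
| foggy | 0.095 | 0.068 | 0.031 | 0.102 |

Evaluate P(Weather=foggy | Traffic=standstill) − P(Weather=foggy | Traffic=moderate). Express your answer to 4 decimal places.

P(Traffic=standstill) = 0.041 + 0.034 + 0.062 + 0.102 = 0.239; P(Weather=foggy | Traffic=standstill) = 0.102/0.239 = 0.42678.
P(Traffic=moderate) = 0.036 + 0.033 + 0.081 + 0.095 = 0.245; P(Weather=foggy | Traffic=moderate) = 0.095/0.245 = 0.38776.
Difference = 0.0390.

0.0390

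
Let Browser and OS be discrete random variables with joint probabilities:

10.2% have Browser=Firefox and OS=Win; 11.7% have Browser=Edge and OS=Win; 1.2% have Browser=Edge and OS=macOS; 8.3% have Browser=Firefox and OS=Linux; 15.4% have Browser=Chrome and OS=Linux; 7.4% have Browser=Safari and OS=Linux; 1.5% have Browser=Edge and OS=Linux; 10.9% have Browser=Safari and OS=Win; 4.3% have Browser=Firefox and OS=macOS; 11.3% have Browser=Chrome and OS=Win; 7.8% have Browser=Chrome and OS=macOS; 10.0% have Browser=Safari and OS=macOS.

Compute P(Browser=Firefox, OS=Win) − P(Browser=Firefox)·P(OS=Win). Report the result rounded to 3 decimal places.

0.001

P(Browser=Firefox) = 0.102 + 0.043 + 0.083 = 0.228.
P(OS=Win) = 0.113 + 0.102 + 0.109 + 0.117 = 0.441.
P(Browser=Firefox, OS=Win) − P(Browser=Firefox)P(OS=Win) = 0.102 − 0.228×0.441 = 0.001.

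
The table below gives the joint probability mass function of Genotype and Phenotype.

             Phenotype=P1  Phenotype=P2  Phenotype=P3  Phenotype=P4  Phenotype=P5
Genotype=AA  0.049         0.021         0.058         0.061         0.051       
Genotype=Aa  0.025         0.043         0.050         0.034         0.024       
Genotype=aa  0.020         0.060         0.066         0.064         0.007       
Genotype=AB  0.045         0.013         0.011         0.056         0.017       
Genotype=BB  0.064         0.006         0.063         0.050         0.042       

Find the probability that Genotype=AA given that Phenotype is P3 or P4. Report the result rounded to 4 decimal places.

0.2320

P(Phenotype=P3) = 0.058 + 0.050 + 0.066 + 0.011 + 0.063 = 0.248.
P(Phenotype=P4) = 0.061 + 0.034 + 0.064 + 0.056 + 0.050 = 0.265.
P(Phenotype ∈ {P3, P4}) = 0.248 + 0.265 = 0.513; P(Genotype=AA, Phenotype ∈ {P3, P4}) = 0.058 + 0.061 = 0.119.
P(Genotype=AA | Phenotype ∈ {P3, P4}) = 0.119/0.513 = 0.2320.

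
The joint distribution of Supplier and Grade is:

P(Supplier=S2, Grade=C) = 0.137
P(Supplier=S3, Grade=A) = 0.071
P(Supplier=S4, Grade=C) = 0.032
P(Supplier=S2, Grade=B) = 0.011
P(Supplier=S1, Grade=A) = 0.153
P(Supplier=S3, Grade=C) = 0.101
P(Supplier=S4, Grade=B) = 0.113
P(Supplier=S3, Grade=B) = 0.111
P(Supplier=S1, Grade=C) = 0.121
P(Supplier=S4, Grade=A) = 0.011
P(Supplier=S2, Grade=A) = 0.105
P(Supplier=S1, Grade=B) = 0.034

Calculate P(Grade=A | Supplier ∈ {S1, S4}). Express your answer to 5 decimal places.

P(Supplier=S1) = 0.153 + 0.034 + 0.121 = 0.308.
P(Supplier=S4) = 0.011 + 0.113 + 0.032 = 0.156.
P(Supplier ∈ {S1, S4}) = 0.308 + 0.156 = 0.464; P(Grade=A, Supplier ∈ {S1, S4}) = 0.153 + 0.011 = 0.164.
P(Grade=A | Supplier ∈ {S1, S4}) = 0.164/0.464 = 0.35345.

0.35345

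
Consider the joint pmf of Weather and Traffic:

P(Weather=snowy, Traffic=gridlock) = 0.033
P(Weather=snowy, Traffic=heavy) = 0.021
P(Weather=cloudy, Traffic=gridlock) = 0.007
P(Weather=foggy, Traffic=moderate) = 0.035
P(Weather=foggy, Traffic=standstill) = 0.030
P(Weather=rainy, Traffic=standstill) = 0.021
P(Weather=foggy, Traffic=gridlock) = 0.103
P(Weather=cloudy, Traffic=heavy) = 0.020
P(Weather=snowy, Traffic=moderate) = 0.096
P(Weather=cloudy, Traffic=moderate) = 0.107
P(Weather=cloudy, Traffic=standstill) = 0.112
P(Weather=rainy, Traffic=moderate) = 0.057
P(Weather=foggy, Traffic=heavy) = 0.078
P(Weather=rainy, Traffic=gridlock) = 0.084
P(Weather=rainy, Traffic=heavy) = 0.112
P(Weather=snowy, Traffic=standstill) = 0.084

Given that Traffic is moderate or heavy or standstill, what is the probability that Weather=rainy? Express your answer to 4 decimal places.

0.2458

P(Traffic=moderate) = 0.107 + 0.057 + 0.096 + 0.035 = 0.295.
P(Traffic=heavy) = 0.020 + 0.112 + 0.021 + 0.078 = 0.231.
P(Traffic=standstill) = 0.112 + 0.021 + 0.084 + 0.030 = 0.247.
P(Traffic ∈ {moderate, heavy, standstill}) = 0.295 + 0.231 + 0.247 = 0.773; P(Weather=rainy, Traffic ∈ {moderate, heavy, standstill}) = 0.057 + 0.112 + 0.021 = 0.190.
P(Weather=rainy | Traffic ∈ {moderate, heavy, standstill}) = 0.190/0.773 = 0.2458.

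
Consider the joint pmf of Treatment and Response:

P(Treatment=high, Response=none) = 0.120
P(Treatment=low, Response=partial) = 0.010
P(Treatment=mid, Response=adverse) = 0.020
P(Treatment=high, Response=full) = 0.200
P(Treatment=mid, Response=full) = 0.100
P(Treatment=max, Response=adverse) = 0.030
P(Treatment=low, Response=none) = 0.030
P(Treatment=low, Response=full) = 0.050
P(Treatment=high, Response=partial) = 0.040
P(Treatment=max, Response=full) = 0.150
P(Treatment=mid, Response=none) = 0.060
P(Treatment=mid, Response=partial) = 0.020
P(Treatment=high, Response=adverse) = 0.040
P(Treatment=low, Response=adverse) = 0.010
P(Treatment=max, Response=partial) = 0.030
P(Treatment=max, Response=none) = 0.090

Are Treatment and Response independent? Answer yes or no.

yes

Every cell satisfies P(Treatment,Response) = P(Treatment)·P(Response). For instance P(Treatment=high) = 0.400, P(Response=adverse) = 0.100, and 0.400×0.100 = 0.040 matches the joint entry. So Treatment and Response are independent.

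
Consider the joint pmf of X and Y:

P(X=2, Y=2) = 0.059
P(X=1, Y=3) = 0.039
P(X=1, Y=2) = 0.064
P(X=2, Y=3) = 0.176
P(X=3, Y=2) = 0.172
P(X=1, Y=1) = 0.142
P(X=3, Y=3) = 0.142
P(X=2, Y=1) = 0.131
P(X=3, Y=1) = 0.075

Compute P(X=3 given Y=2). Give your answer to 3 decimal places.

0.583

P(Y=2) = 0.064 + 0.059 + 0.172 = 0.295.
P(X=3 | Y=2) = 0.172/0.295 = 0.583.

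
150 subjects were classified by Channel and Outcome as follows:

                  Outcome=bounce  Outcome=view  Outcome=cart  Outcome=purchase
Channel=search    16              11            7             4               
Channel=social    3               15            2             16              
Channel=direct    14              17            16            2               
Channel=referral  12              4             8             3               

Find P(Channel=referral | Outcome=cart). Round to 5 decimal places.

0.24242

Total with Outcome=cart: 7 + 2 + 16 + 8 = 33.
P(Channel=referral | Outcome=cart) = 8/33 = 0.24242.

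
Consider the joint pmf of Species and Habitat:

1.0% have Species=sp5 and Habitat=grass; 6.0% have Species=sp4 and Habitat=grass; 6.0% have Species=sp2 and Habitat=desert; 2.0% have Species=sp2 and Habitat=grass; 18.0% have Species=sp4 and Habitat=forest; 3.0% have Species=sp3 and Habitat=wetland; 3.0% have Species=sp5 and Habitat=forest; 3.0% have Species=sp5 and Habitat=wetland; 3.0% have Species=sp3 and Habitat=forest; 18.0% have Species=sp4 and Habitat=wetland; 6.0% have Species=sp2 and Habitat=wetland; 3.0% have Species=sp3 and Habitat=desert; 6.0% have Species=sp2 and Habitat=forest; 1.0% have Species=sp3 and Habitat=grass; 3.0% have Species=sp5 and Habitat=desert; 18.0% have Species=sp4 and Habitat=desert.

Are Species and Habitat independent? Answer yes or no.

yes

Every cell satisfies P(Species,Habitat) = P(Species)·P(Habitat). For instance P(Species=sp4) = 0.600, P(Habitat=desert) = 0.300, and 0.600×0.300 = 0.180 matches the joint entry. So Species and Habitat are independent.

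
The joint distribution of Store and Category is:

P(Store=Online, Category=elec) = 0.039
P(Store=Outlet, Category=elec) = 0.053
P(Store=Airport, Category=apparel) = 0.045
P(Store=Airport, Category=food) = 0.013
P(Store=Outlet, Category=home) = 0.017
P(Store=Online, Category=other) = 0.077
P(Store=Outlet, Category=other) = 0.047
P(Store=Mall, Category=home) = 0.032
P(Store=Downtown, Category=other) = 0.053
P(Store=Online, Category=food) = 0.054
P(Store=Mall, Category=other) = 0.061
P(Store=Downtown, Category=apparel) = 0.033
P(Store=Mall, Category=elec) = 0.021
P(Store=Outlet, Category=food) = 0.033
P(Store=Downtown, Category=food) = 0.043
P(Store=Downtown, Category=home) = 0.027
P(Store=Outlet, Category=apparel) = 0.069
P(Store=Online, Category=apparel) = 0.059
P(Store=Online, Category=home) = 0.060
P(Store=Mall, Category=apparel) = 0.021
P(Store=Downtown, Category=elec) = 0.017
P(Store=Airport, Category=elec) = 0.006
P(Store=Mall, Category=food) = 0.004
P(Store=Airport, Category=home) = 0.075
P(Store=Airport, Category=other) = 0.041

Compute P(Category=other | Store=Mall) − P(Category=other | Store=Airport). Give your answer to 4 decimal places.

0.2111

P(Store=Mall) = 0.004 + 0.021 + 0.021 + 0.032 + 0.061 = 0.139; P(Category=other | Store=Mall) = 0.061/0.139 = 0.43885.
P(Store=Airport) = 0.013 + 0.045 + 0.006 + 0.075 + 0.041 = 0.180; P(Category=other | Store=Airport) = 0.041/0.180 = 0.22778.
Difference = 0.2111.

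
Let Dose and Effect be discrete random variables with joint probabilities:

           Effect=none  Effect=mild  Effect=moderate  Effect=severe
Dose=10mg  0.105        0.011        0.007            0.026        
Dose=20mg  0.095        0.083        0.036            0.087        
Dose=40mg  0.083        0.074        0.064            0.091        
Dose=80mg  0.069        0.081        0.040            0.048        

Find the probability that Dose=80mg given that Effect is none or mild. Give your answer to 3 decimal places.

0.250

P(Effect=none) = 0.105 + 0.095 + 0.083 + 0.069 = 0.352.
P(Effect=mild) = 0.011 + 0.083 + 0.074 + 0.081 = 0.249.
P(Effect ∈ {none, mild}) = 0.352 + 0.249 = 0.601; P(Dose=80mg, Effect ∈ {none, mild}) = 0.069 + 0.081 = 0.150.
P(Dose=80mg | Effect ∈ {none, mild}) = 0.150/0.601 = 0.250.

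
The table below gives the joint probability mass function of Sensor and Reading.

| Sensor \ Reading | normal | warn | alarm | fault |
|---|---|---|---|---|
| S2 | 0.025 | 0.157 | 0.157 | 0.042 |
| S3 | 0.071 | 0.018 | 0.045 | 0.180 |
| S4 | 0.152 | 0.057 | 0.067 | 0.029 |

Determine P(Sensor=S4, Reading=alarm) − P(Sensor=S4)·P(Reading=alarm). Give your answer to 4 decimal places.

P(Sensor=S4) = 0.152 + 0.057 + 0.067 + 0.029 = 0.305.
P(Reading=alarm) = 0.157 + 0.045 + 0.067 = 0.269.
P(Sensor=S4, Reading=alarm) − P(Sensor=S4)P(Reading=alarm) = 0.067 − 0.305×0.269 = -0.0150.

-0.0150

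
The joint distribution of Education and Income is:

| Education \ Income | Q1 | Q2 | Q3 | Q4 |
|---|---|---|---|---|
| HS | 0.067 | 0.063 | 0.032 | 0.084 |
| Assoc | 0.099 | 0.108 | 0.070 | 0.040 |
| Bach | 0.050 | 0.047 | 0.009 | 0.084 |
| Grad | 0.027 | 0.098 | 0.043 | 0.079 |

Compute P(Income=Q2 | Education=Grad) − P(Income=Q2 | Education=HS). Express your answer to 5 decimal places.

0.14066

P(Education=Grad) = 0.027 + 0.098 + 0.043 + 0.079 = 0.247; P(Income=Q2 | Education=Grad) = 0.098/0.247 = 0.396761.
P(Education=HS) = 0.067 + 0.063 + 0.032 + 0.084 = 0.246; P(Income=Q2 | Education=HS) = 0.063/0.246 = 0.256098.
Difference = 0.14066.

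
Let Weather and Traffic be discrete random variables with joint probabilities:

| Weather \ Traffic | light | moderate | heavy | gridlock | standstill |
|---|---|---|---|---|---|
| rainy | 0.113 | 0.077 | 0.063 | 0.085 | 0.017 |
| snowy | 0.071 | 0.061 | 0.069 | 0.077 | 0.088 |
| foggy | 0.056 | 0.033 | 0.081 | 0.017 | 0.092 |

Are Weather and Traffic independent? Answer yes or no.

P(Weather=rainy) = 0.355 and P(Traffic=standstill) = 0.197, so their product is 0.06994, but P(Weather=rainy, Traffic=standstill) = 0.017. Since these differ, Weather and Traffic are not independent.

no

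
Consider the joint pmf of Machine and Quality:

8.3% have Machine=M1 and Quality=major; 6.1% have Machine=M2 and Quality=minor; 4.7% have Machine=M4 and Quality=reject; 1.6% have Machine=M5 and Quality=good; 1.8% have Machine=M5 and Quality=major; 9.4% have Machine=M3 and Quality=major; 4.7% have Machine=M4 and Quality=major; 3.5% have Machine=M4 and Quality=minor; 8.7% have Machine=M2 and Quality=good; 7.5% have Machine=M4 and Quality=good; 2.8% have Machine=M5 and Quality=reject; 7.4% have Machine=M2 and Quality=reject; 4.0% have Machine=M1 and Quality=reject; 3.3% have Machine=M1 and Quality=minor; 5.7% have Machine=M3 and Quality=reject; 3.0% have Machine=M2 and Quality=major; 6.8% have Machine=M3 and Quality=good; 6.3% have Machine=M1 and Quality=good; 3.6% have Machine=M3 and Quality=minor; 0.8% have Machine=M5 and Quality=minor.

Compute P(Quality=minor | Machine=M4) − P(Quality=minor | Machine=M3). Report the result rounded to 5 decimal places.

P(Machine=M4) = 0.075 + 0.035 + 0.047 + 0.047 = 0.204; P(Quality=minor | Machine=M4) = 0.035/0.204 = 0.171569.
P(Machine=M3) = 0.068 + 0.036 + 0.094 + 0.057 = 0.255; P(Quality=minor | Machine=M3) = 0.036/0.255 = 0.141176.
Difference = 0.03039.

0.03039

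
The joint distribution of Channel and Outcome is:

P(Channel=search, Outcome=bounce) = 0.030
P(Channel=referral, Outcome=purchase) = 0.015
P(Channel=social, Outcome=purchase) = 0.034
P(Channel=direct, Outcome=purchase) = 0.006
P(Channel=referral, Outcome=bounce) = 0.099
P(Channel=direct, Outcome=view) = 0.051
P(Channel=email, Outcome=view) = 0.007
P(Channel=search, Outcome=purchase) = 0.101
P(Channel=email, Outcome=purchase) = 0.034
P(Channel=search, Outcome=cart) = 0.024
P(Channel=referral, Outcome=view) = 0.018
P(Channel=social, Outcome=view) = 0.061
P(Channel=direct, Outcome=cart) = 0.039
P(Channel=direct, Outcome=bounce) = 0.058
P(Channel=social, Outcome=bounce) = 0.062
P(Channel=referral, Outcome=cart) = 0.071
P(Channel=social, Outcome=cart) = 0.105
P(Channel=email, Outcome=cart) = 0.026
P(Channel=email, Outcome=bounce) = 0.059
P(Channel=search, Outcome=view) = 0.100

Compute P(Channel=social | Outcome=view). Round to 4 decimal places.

P(Outcome=view) = 0.007 + 0.100 + 0.061 + 0.051 + 0.018 = 0.237.
P(Channel=social | Outcome=view) = 0.061/0.237 = 0.2574.

0.2574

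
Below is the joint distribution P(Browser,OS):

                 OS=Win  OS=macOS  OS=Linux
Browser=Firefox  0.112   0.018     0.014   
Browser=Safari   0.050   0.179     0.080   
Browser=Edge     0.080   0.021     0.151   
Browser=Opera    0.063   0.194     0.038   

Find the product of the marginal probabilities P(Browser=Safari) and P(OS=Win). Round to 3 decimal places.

0.094

P(Browser=Safari) = 0.050 + 0.179 + 0.080 = 0.309.
P(OS=Win) = 0.112 + 0.050 + 0.080 + 0.063 = 0.305.
Product: 0.309 × 0.305 = 0.094.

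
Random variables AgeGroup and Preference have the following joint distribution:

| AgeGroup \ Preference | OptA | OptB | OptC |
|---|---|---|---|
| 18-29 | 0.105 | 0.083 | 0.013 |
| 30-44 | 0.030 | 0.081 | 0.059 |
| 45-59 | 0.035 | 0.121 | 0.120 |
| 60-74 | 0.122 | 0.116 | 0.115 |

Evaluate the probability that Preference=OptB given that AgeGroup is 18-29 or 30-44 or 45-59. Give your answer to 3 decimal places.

0.440

P(AgeGroup=18-29) = 0.105 + 0.083 + 0.013 = 0.201.
P(AgeGroup=30-44) = 0.030 + 0.081 + 0.059 = 0.170.
P(AgeGroup=45-59) = 0.035 + 0.121 + 0.120 = 0.276.
P(AgeGroup ∈ {18-29, 30-44, 45-59}) = 0.201 + 0.170 + 0.276 = 0.647; P(Preference=OptB, AgeGroup ∈ {18-29, 30-44, 45-59}) = 0.083 + 0.081 + 0.121 = 0.285.
P(Preference=OptB | AgeGroup ∈ {18-29, 30-44, 45-59}) = 0.285/0.647 = 0.440.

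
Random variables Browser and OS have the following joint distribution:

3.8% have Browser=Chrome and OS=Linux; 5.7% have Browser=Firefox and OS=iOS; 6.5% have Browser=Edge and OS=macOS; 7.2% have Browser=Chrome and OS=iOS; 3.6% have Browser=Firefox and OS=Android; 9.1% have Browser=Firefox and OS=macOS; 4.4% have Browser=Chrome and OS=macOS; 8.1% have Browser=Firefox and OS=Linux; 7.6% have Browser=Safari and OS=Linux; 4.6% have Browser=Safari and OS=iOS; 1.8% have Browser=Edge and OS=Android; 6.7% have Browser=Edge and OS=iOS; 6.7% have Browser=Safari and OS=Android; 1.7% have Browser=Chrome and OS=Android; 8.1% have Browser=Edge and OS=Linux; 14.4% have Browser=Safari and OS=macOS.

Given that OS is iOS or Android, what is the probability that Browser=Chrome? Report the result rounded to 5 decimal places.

0.23421

P(OS=iOS) = 0.072 + 0.057 + 0.046 + 0.067 = 0.242.
P(OS=Android) = 0.017 + 0.036 + 0.067 + 0.018 = 0.138.
P(OS ∈ {iOS, Android}) = 0.242 + 0.138 = 0.380; P(Browser=Chrome, OS ∈ {iOS, Android}) = 0.072 + 0.017 = 0.089.
P(Browser=Chrome | OS ∈ {iOS, Android}) = 0.089/0.380 = 0.23421.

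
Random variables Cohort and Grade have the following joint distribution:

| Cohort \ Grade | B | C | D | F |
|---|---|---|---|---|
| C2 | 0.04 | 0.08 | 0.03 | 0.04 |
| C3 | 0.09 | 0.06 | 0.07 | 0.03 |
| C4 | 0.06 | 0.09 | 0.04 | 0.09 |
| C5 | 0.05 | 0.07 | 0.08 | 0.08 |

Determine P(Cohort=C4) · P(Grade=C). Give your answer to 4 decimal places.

0.0840

P(Cohort=C4) = 0.06 + 0.09 + 0.04 + 0.09 = 0.28.
P(Grade=C) = 0.08 + 0.06 + 0.09 + 0.07 = 0.30.
Product: 0.28 × 0.30 = 0.0840.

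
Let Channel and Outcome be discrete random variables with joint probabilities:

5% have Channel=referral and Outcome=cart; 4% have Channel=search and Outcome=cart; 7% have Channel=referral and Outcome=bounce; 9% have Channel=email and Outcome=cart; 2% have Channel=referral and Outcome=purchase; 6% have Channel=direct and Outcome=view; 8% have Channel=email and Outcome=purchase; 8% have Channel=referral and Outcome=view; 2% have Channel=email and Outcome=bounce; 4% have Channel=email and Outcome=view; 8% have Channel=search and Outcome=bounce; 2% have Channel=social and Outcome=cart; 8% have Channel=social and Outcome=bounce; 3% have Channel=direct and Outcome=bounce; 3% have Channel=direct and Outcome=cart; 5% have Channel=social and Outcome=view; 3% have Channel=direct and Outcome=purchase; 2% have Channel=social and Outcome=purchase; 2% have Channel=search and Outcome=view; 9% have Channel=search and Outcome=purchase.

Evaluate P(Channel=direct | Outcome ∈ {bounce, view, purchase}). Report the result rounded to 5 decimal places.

0.15584

P(Outcome=bounce) = 0.02 + 0.08 + 0.08 + 0.03 + 0.07 = 0.28.
P(Outcome=view) = 0.04 + 0.02 + 0.05 + 0.06 + 0.08 = 0.25.
P(Outcome=purchase) = 0.08 + 0.09 + 0.02 + 0.03 + 0.02 = 0.24.
P(Outcome ∈ {bounce, view, purchase}) = 0.28 + 0.25 + 0.24 = 0.77; P(Channel=direct, Outcome ∈ {bounce, view, purchase}) = 0.03 + 0.06 + 0.03 = 0.12.
P(Channel=direct | Outcome ∈ {bounce, view, purchase}) = 0.12/0.77 = 0.15584.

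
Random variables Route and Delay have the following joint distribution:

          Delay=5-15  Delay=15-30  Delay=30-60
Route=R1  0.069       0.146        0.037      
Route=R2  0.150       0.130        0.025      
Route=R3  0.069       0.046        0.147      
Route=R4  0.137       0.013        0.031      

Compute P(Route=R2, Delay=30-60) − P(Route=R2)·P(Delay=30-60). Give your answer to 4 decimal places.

-0.0482

P(Route=R2) = 0.150 + 0.130 + 0.025 = 0.305.
P(Delay=30-60) = 0.037 + 0.025 + 0.147 + 0.031 = 0.240.
P(Route=R2, Delay=30-60) − P(Route=R2)P(Delay=30-60) = 0.025 − 0.305×0.240 = -0.0482.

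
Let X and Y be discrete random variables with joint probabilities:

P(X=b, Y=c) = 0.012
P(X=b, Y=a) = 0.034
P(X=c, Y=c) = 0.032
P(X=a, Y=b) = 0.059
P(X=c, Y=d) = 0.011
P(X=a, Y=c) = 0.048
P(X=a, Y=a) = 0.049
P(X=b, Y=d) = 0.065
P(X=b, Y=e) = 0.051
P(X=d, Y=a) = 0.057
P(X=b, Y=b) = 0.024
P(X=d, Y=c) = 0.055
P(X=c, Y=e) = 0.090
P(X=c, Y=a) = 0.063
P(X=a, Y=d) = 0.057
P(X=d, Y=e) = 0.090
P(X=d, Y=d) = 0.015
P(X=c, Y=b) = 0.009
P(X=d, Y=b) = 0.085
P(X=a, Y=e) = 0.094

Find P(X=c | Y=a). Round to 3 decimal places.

0.310

P(Y=a) = 0.049 + 0.034 + 0.063 + 0.057 = 0.203.
P(X=c | Y=a) = 0.063/0.203 = 0.310.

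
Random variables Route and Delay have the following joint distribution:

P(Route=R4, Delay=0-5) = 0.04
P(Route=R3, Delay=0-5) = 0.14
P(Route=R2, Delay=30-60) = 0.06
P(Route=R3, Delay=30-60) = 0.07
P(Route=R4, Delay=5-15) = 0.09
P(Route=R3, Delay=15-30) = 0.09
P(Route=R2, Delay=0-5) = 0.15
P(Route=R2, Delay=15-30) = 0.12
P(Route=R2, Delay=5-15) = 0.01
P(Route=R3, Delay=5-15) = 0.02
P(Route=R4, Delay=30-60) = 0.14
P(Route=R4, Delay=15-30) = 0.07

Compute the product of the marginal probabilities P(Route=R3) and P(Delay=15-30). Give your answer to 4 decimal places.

P(Route=R3) = 0.14 + 0.02 + 0.09 + 0.07 = 0.32.
P(Delay=15-30) = 0.12 + 0.09 + 0.07 = 0.28.
Product: 0.32 × 0.28 = 0.0896.

0.0896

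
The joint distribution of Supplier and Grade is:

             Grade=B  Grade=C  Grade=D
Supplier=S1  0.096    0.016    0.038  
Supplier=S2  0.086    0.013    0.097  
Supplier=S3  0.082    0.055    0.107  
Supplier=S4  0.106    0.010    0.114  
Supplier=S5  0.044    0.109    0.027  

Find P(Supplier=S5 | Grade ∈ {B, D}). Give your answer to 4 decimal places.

P(Grade=B) = 0.096 + 0.086 + 0.082 + 0.106 + 0.044 = 0.414.
P(Grade=D) = 0.038 + 0.097 + 0.107 + 0.114 + 0.027 = 0.383.
P(Grade ∈ {B, D}) = 0.414 + 0.383 = 0.797; P(Supplier=S5, Grade ∈ {B, D}) = 0.044 + 0.027 = 0.071.
P(Supplier=S5 | Grade ∈ {B, D}) = 0.071/0.797 = 0.0891.

0.0891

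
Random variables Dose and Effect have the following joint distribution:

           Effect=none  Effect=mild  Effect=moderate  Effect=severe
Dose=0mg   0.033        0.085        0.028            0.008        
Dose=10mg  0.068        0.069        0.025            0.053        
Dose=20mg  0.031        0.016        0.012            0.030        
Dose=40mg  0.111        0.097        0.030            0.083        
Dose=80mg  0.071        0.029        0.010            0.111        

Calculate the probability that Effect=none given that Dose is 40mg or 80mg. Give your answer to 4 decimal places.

P(Dose=40mg) = 0.111 + 0.097 + 0.030 + 0.083 = 0.321.
P(Dose=80mg) = 0.071 + 0.029 + 0.010 + 0.111 = 0.221.
P(Dose ∈ {40mg, 80mg}) = 0.321 + 0.221 = 0.542; P(Effect=none, Dose ∈ {40mg, 80mg}) = 0.111 + 0.071 = 0.182.
P(Effect=none | Dose ∈ {40mg, 80mg}) = 0.182/0.542 = 0.3358.

0.3358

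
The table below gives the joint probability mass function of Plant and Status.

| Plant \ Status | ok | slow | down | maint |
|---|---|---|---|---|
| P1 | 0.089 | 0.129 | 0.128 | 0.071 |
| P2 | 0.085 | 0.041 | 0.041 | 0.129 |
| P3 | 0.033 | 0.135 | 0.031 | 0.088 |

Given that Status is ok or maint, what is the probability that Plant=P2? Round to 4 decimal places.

P(Status=ok) = 0.089 + 0.085 + 0.033 = 0.207.
P(Status=maint) = 0.071 + 0.129 + 0.088 = 0.288.
P(Status ∈ {ok, maint}) = 0.207 + 0.288 = 0.495; P(Plant=P2, Status ∈ {ok, maint}) = 0.085 + 0.129 = 0.214.
P(Plant=P2 | Status ∈ {ok, maint}) = 0.214/0.495 = 0.4323.

0.4323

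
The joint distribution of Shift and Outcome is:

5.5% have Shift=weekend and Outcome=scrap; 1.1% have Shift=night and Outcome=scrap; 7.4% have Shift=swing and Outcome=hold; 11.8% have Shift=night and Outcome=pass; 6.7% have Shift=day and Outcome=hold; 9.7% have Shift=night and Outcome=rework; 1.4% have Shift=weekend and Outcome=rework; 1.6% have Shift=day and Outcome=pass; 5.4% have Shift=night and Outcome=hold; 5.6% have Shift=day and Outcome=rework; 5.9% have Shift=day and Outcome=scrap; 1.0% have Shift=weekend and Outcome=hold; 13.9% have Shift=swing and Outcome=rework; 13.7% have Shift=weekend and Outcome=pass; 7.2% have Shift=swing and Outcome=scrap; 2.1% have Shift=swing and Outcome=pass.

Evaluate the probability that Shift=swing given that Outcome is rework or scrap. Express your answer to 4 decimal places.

P(Outcome=rework) = 0.056 + 0.139 + 0.097 + 0.014 = 0.306.
P(Outcome=scrap) = 0.059 + 0.072 + 0.011 + 0.055 = 0.197.
P(Outcome ∈ {rework, scrap}) = 0.306 + 0.197 = 0.503; P(Shift=swing, Outcome ∈ {rework, scrap}) = 0.139 + 0.072 = 0.211.
P(Shift=swing | Outcome ∈ {rework, scrap}) = 0.211/0.503 = 0.4195.

0.4195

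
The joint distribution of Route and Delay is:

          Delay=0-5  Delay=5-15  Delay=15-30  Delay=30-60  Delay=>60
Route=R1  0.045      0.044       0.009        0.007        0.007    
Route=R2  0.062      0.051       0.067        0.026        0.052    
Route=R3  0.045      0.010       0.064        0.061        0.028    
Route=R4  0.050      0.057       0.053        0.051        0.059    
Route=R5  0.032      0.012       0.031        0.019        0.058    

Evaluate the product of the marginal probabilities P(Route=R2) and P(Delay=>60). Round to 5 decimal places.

0.05263

P(Route=R2) = 0.062 + 0.051 + 0.067 + 0.026 + 0.052 = 0.258.
P(Delay=>60) = 0.007 + 0.052 + 0.028 + 0.059 + 0.058 = 0.204.
Product: 0.258 × 0.204 = 0.05263.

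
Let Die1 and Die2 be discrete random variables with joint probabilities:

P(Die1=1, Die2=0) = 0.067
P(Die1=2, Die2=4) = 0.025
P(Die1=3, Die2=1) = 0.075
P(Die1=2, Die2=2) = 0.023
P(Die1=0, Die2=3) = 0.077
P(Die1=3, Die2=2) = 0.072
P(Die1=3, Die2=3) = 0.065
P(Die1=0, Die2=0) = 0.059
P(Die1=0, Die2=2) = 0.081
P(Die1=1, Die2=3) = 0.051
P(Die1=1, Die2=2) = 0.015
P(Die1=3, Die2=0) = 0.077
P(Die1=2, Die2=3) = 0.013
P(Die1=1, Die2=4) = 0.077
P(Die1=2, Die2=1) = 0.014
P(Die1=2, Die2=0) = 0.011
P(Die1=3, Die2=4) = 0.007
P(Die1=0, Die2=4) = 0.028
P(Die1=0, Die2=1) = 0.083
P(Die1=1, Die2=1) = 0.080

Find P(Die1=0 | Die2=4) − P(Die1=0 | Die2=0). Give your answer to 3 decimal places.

-0.071

P(Die2=4) = 0.028 + 0.077 + 0.025 + 0.007 = 0.137; P(Die1=0 | Die2=4) = 0.028/0.137 = 0.2044.
P(Die2=0) = 0.059 + 0.067 + 0.011 + 0.077 = 0.214; P(Die1=0 | Die2=0) = 0.059/0.214 = 0.2757.
Difference = -0.071.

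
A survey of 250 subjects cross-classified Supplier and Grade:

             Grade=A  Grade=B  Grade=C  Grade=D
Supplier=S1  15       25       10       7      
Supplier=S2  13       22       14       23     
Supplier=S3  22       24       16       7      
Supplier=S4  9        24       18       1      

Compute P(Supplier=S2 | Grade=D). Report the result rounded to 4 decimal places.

0.6053

Total with Grade=D: 7 + 23 + 7 + 1 = 38.
P(Supplier=S2 | Grade=D) = 23/38 = 0.6053.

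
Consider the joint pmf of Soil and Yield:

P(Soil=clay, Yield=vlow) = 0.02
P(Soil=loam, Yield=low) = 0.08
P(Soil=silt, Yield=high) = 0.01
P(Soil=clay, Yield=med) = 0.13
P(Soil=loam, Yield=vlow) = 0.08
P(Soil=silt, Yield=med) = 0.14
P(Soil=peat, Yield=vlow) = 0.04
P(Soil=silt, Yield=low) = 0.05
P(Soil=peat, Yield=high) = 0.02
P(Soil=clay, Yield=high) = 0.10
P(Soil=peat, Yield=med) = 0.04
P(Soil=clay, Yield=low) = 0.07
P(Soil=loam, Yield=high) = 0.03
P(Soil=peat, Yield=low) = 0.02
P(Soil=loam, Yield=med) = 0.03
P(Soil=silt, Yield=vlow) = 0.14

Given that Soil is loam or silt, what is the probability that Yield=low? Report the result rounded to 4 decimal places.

P(Soil=loam) = 0.08 + 0.08 + 0.03 + 0.03 = 0.22.
P(Soil=silt) = 0.14 + 0.05 + 0.14 + 0.01 = 0.34.
P(Soil ∈ {loam, silt}) = 0.22 + 0.34 = 0.56; P(Yield=low, Soil ∈ {loam, silt}) = 0.08 + 0.05 = 0.13.
P(Yield=low | Soil ∈ {loam, silt}) = 0.13/0.56 = 0.2321.

0.2321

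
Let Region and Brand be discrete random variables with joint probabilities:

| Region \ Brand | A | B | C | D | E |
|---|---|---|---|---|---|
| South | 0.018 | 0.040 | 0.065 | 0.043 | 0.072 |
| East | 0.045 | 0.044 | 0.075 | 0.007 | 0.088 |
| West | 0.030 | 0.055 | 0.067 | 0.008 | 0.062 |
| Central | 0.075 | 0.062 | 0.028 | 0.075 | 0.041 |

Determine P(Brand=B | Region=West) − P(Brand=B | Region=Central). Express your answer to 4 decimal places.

0.0271

P(Region=West) = 0.030 + 0.055 + 0.067 + 0.008 + 0.062 = 0.222; P(Brand=B | Region=West) = 0.055/0.222 = 0.24775.
P(Region=Central) = 0.075 + 0.062 + 0.028 + 0.075 + 0.041 = 0.281; P(Brand=B | Region=Central) = 0.062/0.281 = 0.22064.
Difference = 0.0271.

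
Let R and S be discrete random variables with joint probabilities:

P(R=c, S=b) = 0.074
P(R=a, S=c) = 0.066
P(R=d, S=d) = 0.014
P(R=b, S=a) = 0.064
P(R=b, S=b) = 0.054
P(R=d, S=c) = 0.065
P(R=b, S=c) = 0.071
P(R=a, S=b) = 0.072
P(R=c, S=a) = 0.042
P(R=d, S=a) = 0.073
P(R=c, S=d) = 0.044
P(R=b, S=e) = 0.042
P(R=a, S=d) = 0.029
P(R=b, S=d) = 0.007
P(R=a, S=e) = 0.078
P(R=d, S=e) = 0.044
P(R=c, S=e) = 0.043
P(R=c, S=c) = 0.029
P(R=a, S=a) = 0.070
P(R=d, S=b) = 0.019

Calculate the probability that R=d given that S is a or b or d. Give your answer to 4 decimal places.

P(S=a) = 0.070 + 0.064 + 0.042 + 0.073 = 0.249.
P(S=b) = 0.072 + 0.054 + 0.074 + 0.019 = 0.219.
P(S=d) = 0.029 + 0.007 + 0.044 + 0.014 = 0.094.
P(S ∈ {a, b, d}) = 0.249 + 0.219 + 0.094 = 0.562; P(R=d, S ∈ {a, b, d}) = 0.073 + 0.019 + 0.014 = 0.106.
P(R=d | S ∈ {a, b, d}) = 0.106/0.562 = 0.1886.

0.1886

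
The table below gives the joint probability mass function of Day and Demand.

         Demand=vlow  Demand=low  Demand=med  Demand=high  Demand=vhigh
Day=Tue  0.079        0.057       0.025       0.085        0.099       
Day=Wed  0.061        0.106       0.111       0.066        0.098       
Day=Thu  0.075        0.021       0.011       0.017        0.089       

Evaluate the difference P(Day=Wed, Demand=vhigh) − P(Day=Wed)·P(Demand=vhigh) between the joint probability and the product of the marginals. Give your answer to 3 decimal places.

-0.028

P(Day=Wed) = 0.061 + 0.106 + 0.111 + 0.066 + 0.098 = 0.442.
P(Demand=vhigh) = 0.099 + 0.098 + 0.089 = 0.286.
P(Day=Wed, Demand=vhigh) − P(Day=Wed)P(Demand=vhigh) = 0.098 − 0.442×0.286 = -0.028.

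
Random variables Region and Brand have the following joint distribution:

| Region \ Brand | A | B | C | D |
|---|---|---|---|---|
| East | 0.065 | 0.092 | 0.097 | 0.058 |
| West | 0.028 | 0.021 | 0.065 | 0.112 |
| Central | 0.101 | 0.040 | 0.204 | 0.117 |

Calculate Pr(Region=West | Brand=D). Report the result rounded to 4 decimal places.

P(Brand=D) = 0.058 + 0.112 + 0.117 = 0.287.
P(Region=West | Brand=D) = 0.112/0.287 = 0.3902.

0.3902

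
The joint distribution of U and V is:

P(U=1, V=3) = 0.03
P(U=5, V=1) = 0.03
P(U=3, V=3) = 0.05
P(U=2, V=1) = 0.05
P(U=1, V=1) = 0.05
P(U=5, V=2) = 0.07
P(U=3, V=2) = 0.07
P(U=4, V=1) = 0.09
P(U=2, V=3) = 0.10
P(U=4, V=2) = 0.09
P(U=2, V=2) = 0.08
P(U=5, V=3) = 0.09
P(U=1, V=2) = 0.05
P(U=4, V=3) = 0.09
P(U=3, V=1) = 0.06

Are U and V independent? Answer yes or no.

no

P(U=5) = 0.19 and P(V=1) = 0.28, so their product is 0.0532, but P(U=5, V=1) = 0.03. Since these differ, U and V are not independent.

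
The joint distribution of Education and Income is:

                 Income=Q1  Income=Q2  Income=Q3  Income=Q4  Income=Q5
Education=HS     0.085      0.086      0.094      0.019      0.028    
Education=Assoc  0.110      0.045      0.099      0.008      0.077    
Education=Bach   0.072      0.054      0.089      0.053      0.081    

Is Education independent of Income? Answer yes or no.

P(Education=HS) = 0.312 and P(Income=Q5) = 0.186, so their product is 0.05803, but P(Education=HS, Income=Q5) = 0.028. Since these differ, Education and Income are not independent.

no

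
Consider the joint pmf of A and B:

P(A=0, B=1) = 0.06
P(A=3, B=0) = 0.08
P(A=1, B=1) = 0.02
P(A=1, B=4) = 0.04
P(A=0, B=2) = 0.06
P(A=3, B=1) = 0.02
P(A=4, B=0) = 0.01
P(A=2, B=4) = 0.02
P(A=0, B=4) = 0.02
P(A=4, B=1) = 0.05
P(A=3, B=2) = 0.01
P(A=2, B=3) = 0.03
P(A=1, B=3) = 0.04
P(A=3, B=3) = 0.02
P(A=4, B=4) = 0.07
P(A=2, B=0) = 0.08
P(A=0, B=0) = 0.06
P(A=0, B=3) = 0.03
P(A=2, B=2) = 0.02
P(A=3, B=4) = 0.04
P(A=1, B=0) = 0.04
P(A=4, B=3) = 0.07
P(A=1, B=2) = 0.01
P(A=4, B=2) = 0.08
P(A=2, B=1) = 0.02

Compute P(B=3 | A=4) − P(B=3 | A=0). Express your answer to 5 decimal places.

0.11957

P(A=4) = 0.01 + 0.05 + 0.08 + 0.07 + 0.07 = 0.28; P(B=3 | A=4) = 0.07/0.28 = 0.250000.
P(A=0) = 0.06 + 0.06 + 0.06 + 0.03 + 0.02 = 0.23; P(B=3 | A=0) = 0.03/0.23 = 0.130435.
Difference = 0.11957.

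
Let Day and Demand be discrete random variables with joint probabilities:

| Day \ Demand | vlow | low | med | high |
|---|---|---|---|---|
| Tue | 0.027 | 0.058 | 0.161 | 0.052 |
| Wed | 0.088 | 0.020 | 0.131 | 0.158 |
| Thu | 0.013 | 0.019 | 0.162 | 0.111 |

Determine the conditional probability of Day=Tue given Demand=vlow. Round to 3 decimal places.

0.211

P(Demand=vlow) = 0.027 + 0.088 + 0.013 = 0.128.
P(Day=Tue | Demand=vlow) = 0.027/0.128 = 0.211.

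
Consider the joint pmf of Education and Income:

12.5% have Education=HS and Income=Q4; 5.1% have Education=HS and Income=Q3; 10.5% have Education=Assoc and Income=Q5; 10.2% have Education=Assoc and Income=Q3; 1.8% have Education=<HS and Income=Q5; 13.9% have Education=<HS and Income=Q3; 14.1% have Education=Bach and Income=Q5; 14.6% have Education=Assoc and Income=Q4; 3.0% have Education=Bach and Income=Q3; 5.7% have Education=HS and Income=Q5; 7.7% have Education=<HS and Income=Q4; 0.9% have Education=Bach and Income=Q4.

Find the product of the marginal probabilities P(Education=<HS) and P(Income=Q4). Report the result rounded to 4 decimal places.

0.0835

P(Education=<HS) = 0.139 + 0.077 + 0.018 = 0.234.
P(Income=Q4) = 0.077 + 0.125 + 0.146 + 0.009 = 0.357.
Product: 0.234 × 0.357 = 0.0835.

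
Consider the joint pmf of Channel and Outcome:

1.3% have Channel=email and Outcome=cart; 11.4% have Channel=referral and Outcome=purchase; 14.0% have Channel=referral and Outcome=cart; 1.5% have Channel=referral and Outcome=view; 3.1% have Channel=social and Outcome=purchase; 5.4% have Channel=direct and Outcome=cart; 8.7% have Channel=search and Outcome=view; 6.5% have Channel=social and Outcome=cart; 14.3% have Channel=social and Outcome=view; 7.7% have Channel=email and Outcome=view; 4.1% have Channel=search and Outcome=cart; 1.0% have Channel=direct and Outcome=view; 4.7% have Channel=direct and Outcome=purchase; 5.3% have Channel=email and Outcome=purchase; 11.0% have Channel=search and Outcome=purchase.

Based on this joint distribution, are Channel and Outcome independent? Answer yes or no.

no

P(Channel=referral) = 0.269 and P(Outcome=view) = 0.332, so their product is 0.08931, but P(Channel=referral, Outcome=view) = 0.015. Since these differ, Channel and Outcome are not independent.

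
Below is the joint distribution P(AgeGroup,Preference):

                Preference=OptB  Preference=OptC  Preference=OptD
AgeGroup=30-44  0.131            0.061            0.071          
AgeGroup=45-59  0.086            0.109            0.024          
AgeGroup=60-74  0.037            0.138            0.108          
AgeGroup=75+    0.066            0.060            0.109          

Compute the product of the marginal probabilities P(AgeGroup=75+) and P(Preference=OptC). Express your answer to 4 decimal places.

P(AgeGroup=75+) = 0.066 + 0.060 + 0.109 = 0.235.
P(Preference=OptC) = 0.061 + 0.109 + 0.138 + 0.060 = 0.368.
Product: 0.235 × 0.368 = 0.0865.

0.0865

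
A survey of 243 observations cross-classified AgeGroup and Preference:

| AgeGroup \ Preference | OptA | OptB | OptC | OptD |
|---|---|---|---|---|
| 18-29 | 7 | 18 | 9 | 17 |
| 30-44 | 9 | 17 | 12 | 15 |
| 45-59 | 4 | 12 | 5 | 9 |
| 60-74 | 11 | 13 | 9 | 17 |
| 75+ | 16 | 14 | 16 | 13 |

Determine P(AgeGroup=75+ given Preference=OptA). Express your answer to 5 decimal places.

0.34043

Total with Preference=OptA: 7 + 9 + 4 + 11 + 16 = 47.
P(AgeGroup=75+ | Preference=OptA) = 16/47 = 0.34043.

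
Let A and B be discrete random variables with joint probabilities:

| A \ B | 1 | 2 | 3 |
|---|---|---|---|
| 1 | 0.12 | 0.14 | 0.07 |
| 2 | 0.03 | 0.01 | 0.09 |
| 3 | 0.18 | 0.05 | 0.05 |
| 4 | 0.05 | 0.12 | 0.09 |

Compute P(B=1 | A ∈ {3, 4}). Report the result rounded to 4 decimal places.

P(A=3) = 0.18 + 0.05 + 0.05 = 0.28.
P(A=4) = 0.05 + 0.12 + 0.09 = 0.26.
P(A ∈ {3, 4}) = 0.28 + 0.26 = 0.54; P(B=1, A ∈ {3, 4}) = 0.18 + 0.05 = 0.23.
P(B=1 | A ∈ {3, 4}) = 0.23/0.54 = 0.4259.

0.4259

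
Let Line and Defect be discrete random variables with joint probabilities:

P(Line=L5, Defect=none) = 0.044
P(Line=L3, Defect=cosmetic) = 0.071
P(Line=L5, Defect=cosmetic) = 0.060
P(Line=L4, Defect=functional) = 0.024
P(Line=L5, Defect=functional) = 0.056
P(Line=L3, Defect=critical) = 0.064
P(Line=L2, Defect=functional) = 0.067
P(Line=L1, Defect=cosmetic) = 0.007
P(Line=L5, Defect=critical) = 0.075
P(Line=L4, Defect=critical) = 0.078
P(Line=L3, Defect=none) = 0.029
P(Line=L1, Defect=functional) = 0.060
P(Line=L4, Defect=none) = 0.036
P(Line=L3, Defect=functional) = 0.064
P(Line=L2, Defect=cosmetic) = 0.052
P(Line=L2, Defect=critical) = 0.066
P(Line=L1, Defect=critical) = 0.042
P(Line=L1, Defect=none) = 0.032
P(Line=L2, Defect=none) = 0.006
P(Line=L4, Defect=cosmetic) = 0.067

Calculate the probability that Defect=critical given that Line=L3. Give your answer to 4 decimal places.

P(Line=L3) = 0.029 + 0.071 + 0.064 + 0.064 = 0.228.
P(Defect=critical | Line=L3) = 0.064/0.228 = 0.2807.

0.2807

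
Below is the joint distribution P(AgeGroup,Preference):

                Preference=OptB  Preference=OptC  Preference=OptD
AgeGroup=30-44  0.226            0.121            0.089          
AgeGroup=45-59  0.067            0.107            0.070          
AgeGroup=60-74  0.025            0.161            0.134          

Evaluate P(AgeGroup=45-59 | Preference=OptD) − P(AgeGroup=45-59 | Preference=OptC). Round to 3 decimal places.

-0.036

P(Preference=OptD) = 0.089 + 0.070 + 0.134 = 0.293; P(AgeGroup=45-59 | Preference=OptD) = 0.070/0.293 = 0.2389.
P(Preference=OptC) = 0.121 + 0.107 + 0.161 = 0.389; P(AgeGroup=45-59 | Preference=OptC) = 0.107/0.389 = 0.2751.
Difference = -0.036.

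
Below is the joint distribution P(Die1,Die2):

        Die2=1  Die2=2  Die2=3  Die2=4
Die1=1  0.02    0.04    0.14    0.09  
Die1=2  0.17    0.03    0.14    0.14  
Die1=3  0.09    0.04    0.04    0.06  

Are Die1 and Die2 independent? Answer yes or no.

P(Die1=1) = 0.29 and P(Die2=1) = 0.28, so their product is 0.0812, but P(Die1=1, Die2=1) = 0.02. Since these differ, Die1 and Die2 are not independent.

no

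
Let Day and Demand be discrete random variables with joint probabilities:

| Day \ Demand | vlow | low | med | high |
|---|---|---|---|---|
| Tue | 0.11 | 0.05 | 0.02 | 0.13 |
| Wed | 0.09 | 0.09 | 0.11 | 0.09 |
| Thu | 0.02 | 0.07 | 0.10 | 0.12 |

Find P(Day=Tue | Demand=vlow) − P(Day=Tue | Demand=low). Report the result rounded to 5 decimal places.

P(Demand=vlow) = 0.11 + 0.09 + 0.02 = 0.22; P(Day=Tue | Demand=vlow) = 0.11/0.22 = 0.500000.
P(Demand=low) = 0.05 + 0.09 + 0.07 = 0.21; P(Day=Tue | Demand=low) = 0.05/0.21 = 0.238095.
Difference = 0.26190.

0.26190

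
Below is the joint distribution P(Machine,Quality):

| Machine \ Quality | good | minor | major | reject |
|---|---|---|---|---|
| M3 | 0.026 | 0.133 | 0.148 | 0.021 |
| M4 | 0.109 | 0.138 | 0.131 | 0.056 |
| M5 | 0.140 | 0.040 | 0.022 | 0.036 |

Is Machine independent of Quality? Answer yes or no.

no

P(Machine=M5) = 0.238 and P(Quality=good) = 0.275, so their product is 0.06545, but P(Machine=M5, Quality=good) = 0.140. Since these differ, Machine and Quality are not independent.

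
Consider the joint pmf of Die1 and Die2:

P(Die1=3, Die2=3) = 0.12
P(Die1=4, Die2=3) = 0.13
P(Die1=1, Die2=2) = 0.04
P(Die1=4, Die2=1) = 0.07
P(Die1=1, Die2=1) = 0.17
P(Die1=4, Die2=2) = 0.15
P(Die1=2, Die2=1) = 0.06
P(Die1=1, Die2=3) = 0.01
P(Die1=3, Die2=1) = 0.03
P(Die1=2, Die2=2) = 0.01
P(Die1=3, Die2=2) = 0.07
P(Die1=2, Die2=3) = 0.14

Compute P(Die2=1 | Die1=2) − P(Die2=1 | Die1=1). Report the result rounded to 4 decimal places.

-0.4870

P(Die1=2) = 0.06 + 0.01 + 0.14 = 0.21; P(Die2=1 | Die1=2) = 0.06/0.21 = 0.28571.
P(Die1=1) = 0.17 + 0.04 + 0.01 = 0.22; P(Die2=1 | Die1=1) = 0.17/0.22 = 0.77273.
Difference = -0.4870.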